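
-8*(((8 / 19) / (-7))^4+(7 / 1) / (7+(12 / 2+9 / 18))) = -35045765488 / 8448319467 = -4.15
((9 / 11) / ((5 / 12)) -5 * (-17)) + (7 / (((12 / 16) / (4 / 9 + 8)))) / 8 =143771 / 1485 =96.82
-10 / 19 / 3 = -10 / 57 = -0.18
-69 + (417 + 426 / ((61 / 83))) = 56586 / 61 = 927.64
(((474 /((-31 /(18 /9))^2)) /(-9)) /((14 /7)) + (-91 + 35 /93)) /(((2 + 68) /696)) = -30343744 /33635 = -902.15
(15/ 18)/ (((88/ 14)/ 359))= 12565/ 264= 47.59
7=7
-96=-96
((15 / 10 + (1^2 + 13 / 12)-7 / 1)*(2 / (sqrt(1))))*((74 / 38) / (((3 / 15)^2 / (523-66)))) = -17331725 / 114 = -152032.68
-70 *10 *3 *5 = -10500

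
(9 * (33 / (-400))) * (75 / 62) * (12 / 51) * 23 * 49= -238.18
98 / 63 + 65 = 599 / 9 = 66.56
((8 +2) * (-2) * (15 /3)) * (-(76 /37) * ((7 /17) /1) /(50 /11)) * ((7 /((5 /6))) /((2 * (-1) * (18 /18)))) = -245784 /3145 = -78.15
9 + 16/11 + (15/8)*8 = 280/11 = 25.45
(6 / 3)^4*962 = 15392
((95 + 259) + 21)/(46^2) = 375/2116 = 0.18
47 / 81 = 0.58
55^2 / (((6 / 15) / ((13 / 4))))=196625 / 8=24578.12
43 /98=0.44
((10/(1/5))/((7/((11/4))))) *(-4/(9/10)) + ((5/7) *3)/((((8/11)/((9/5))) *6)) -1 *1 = -88117/1008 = -87.42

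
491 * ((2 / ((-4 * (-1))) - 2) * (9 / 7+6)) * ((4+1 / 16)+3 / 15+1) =-31626783 / 1120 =-28238.20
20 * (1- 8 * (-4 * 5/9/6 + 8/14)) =-2300/189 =-12.17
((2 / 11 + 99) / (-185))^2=1190281 / 4141225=0.29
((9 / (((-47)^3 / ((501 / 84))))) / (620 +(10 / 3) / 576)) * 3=-973944 / 389314966285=-0.00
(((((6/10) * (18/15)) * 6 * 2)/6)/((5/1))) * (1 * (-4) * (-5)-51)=-1116/125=-8.93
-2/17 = -0.12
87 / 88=0.99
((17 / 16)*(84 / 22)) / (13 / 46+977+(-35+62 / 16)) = 0.00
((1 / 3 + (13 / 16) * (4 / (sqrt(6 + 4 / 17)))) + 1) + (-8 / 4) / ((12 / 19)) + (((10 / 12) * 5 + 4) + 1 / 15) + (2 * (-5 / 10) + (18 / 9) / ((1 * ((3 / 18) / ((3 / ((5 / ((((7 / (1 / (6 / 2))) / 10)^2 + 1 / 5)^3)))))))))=13 * sqrt(1802) / 424 + 888499629 / 1250000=712.10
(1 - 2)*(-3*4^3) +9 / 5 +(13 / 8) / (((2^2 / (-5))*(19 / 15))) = 584277 / 3040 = 192.20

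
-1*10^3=-1000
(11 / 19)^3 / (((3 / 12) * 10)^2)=5324 / 171475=0.03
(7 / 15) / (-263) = -7 / 3945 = -0.00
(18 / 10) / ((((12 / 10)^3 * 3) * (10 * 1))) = 5 / 144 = 0.03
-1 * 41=-41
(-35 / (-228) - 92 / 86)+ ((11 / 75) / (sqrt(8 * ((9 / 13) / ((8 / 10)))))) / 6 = -8983 / 9804+ 11 * sqrt(130) / 13500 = -0.91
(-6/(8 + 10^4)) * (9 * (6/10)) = -9/2780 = -0.00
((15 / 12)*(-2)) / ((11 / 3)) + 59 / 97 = -0.07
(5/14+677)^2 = 89927289/196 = 458812.70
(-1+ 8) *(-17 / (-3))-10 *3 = 29 / 3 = 9.67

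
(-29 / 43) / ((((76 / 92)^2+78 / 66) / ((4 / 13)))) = -168751 / 1516008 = -0.11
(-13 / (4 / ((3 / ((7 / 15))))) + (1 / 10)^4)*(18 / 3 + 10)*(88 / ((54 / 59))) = -32140.80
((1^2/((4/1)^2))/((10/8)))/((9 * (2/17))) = 17/360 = 0.05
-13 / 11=-1.18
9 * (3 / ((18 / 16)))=24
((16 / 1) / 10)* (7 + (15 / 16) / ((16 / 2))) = 911 / 80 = 11.39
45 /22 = 2.05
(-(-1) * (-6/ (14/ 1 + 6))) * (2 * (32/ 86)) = -48/ 215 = -0.22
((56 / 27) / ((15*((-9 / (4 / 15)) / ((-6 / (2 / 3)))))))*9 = 224 / 675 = 0.33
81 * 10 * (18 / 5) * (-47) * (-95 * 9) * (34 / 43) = 92653526.51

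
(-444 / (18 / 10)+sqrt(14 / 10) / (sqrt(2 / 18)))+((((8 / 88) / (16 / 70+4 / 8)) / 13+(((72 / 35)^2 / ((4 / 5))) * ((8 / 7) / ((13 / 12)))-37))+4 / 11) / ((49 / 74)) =-59969663122 / 204289085+3 * sqrt(35) / 5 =-290.00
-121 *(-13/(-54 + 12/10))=-715/24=-29.79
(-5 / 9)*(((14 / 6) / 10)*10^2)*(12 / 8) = -19.44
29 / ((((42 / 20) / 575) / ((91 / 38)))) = 1083875 / 57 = 19015.35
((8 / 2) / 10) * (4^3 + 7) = 142 / 5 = 28.40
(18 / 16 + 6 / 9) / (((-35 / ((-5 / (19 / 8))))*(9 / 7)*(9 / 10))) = 430 / 4617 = 0.09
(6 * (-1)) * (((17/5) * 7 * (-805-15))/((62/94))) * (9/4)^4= 4513567779/992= 4549967.52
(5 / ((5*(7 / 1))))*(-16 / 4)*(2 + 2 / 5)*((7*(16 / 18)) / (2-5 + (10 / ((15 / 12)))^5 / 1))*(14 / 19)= -1792 / 9338025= -0.00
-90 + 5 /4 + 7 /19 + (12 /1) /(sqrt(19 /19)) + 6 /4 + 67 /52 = -36355 /494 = -73.59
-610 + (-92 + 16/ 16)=-701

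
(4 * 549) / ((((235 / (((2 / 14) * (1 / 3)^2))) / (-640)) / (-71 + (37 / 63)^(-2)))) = 2911759360 / 450401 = 6464.82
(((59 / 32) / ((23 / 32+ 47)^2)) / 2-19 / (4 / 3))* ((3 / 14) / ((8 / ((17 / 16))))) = -2259381209 / 5571277824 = -0.41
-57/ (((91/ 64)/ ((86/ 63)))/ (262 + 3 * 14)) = -16635.85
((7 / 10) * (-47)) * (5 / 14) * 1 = -47 / 4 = -11.75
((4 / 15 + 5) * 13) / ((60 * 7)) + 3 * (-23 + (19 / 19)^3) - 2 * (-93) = 757027 / 6300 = 120.16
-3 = -3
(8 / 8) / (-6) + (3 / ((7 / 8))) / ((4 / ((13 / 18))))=19 / 42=0.45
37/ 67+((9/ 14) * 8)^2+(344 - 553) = -182.00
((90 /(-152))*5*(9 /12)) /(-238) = 675 /72352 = 0.01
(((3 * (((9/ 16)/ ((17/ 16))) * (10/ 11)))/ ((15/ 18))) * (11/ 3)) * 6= 648/ 17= 38.12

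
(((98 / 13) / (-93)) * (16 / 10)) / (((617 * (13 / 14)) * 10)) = -5488 / 242434725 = -0.00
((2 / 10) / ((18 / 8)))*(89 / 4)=89 / 45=1.98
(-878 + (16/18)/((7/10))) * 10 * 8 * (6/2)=-4418720/21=-210415.24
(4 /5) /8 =1 /10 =0.10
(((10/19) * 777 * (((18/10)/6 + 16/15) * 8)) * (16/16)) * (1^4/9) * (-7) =-594664/171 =-3477.57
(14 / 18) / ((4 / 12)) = 7 / 3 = 2.33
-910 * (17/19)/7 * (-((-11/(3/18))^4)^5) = 5435894064175257982801966619330567208960/19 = 286099687588171472779050900000000000000.00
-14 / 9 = -1.56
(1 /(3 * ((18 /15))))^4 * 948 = 49375 /8748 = 5.64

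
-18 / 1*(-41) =738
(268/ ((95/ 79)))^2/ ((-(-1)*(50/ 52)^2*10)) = 151509711392/ 28203125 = 5372.09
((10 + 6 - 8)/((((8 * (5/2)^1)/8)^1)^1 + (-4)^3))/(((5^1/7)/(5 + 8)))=-1456/615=-2.37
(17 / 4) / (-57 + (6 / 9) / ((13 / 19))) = -663 / 8740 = -0.08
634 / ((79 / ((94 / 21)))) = 59596 / 1659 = 35.92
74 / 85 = 0.87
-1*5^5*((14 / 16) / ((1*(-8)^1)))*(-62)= -678125 / 32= -21191.41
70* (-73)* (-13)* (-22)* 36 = -52612560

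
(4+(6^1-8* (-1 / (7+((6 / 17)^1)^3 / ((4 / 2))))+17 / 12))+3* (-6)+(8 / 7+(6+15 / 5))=4.70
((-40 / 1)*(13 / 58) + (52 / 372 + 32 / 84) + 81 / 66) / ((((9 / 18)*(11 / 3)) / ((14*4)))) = -23981640 / 108779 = -220.46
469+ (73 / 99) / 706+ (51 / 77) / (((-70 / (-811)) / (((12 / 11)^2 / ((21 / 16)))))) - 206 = 3915499388321 / 14504053410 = 269.96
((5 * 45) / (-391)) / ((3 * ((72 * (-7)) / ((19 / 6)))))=475 / 394128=0.00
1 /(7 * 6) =1 /42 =0.02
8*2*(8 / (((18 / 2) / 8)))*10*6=20480 / 3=6826.67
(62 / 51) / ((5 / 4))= 248 / 255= 0.97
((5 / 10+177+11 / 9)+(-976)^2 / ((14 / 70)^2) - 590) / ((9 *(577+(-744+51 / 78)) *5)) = -5572473361 / 1751625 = -3181.32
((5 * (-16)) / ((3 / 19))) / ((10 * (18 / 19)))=-1444 / 27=-53.48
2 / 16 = 1 / 8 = 0.12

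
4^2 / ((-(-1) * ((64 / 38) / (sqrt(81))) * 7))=171 / 14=12.21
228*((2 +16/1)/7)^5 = 430821504/16807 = 25633.46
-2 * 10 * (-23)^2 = -10580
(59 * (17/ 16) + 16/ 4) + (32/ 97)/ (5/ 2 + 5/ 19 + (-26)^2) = 2669569163/ 40030736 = 66.69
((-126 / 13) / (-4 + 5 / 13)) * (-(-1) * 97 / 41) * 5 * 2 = 122220 / 1927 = 63.43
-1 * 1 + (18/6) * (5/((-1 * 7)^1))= -22/7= -3.14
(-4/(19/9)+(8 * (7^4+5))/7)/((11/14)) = 730920/209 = 3497.22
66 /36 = 11 /6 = 1.83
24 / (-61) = -24 / 61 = -0.39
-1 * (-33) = 33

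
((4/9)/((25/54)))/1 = 24/25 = 0.96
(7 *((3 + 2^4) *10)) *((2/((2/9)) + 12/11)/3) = 49210/11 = 4473.64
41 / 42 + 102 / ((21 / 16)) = 3305 / 42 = 78.69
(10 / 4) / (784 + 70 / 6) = 15 / 4774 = 0.00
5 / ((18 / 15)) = 25 / 6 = 4.17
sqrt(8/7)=2 * sqrt(14)/7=1.07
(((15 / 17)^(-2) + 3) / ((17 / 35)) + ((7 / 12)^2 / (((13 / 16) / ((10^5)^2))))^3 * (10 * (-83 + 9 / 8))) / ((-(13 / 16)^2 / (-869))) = -1821454053495999999999999999999732853252228096 / 23007170745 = -79168971868991968921035620000000000.00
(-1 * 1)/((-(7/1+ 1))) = 1/8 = 0.12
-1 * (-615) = 615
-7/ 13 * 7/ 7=-7/ 13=-0.54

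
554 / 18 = 277 / 9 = 30.78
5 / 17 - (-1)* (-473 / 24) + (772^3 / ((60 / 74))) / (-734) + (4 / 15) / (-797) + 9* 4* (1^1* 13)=-461040199652911 / 596697960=-772652.55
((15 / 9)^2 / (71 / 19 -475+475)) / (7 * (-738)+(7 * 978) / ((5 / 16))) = 0.00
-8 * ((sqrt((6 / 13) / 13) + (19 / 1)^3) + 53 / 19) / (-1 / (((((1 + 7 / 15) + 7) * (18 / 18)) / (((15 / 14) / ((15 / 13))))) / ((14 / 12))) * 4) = 1016 * sqrt(6) / 845 + 132459984 / 1235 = 107257.99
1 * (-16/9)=-16/9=-1.78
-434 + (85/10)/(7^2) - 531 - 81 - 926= -193239/98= -1971.83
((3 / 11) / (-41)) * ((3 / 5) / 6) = -3 / 4510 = -0.00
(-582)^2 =338724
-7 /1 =-7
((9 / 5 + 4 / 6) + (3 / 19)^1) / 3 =748 / 855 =0.87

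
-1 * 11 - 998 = -1009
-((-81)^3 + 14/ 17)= 9034483/ 17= 531440.18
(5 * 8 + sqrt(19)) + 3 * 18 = sqrt(19) + 94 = 98.36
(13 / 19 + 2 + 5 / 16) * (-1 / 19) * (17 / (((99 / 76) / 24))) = -30974 / 627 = -49.40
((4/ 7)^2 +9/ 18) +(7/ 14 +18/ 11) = 1597/ 539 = 2.96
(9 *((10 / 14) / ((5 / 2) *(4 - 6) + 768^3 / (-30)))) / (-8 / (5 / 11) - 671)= 1125 / 1819565175197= 0.00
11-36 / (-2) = 29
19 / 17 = 1.12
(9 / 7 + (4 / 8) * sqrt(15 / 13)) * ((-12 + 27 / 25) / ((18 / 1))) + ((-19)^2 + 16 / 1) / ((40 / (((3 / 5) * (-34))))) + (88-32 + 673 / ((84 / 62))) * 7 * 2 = 452717 / 60-7 * sqrt(195) / 300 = 7544.96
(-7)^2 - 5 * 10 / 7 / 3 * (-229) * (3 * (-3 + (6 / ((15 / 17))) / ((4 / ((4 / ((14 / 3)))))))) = -121259 / 49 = -2474.67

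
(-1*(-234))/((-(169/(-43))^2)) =-33282/2197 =-15.15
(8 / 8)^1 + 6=7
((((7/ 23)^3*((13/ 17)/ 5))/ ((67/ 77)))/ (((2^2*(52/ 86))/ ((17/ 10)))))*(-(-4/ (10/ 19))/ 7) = 3082541/ 815189000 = 0.00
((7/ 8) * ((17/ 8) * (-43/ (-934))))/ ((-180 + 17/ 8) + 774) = 5117/ 35633968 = 0.00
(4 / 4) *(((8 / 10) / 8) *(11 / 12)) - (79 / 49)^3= -57870541 / 14117880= -4.10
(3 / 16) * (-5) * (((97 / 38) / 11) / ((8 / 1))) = -1455 / 53504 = -0.03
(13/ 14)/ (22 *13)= 1/ 308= 0.00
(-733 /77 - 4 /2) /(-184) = 887 /14168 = 0.06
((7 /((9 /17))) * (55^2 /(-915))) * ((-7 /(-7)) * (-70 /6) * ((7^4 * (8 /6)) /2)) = 12100199650 /14823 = 816312.46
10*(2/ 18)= 10/ 9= 1.11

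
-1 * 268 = -268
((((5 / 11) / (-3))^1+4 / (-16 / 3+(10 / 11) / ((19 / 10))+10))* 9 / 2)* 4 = 199902 / 17743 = 11.27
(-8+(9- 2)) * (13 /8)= -13 /8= -1.62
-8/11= -0.73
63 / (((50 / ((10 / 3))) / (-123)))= -2583 / 5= -516.60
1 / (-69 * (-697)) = 1 / 48093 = 0.00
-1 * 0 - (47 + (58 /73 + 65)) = -8234 /73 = -112.79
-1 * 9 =-9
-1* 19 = -19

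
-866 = -866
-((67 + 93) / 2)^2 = -6400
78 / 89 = 0.88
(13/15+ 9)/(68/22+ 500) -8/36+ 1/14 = -0.13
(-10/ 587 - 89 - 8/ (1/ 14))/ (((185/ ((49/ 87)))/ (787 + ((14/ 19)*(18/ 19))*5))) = -483.77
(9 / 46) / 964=9 / 44344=0.00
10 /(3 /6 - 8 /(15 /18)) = -100 /91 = -1.10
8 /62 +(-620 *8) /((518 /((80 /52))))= -1524132 /104377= -14.60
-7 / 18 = -0.39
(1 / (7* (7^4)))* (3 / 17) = 3 / 285719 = 0.00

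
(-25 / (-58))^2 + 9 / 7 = 34651 / 23548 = 1.47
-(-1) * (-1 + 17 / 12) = 5 / 12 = 0.42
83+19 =102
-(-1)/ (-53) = -1/ 53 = -0.02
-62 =-62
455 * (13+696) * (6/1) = 1935570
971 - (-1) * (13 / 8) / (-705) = 5476427 / 5640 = 971.00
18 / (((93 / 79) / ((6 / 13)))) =2844 / 403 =7.06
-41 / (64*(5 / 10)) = -41 / 32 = -1.28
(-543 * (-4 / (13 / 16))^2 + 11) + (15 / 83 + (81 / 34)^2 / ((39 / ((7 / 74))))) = -15778214312437 / 1199925688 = -13149.33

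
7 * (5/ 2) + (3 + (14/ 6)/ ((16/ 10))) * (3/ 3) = 527/ 24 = 21.96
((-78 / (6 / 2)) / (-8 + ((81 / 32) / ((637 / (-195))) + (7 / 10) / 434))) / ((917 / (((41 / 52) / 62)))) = 11480 / 279325143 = 0.00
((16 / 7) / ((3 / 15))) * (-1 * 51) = -4080 / 7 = -582.86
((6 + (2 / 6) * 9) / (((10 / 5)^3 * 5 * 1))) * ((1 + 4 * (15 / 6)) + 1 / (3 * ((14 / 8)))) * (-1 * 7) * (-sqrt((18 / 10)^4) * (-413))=-4716873 / 200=-23584.36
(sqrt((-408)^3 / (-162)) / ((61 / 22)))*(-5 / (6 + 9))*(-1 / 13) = 5984*sqrt(51) / 7137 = 5.99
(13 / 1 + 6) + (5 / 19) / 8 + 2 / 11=32127 / 1672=19.21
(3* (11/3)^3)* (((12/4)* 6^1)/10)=1331/5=266.20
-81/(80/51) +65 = 1069/80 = 13.36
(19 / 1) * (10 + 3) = 247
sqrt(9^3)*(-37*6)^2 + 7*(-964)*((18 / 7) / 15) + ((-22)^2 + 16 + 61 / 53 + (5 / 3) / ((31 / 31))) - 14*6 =1057294364 / 795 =1329930.02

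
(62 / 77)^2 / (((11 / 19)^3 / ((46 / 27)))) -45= -8375335469 / 213070473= -39.31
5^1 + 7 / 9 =52 / 9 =5.78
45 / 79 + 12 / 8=327 / 158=2.07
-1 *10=-10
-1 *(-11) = 11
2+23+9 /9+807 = 833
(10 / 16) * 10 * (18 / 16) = 225 / 32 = 7.03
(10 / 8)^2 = 25 / 16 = 1.56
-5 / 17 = -0.29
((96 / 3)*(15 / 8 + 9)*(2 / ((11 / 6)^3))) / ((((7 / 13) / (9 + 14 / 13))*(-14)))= -9847008 / 65219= -150.98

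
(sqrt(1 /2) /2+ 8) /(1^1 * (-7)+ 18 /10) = -20 /13 - 5 * sqrt(2) /104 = -1.61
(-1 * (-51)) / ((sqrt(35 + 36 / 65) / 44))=2244 * sqrt(150215) / 2311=376.34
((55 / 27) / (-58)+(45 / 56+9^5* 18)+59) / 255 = 46607870663 / 11181240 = 4168.40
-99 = -99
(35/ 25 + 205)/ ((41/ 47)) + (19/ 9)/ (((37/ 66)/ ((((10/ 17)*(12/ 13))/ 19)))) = 396797608/ 1676285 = 236.71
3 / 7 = 0.43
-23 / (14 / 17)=-391 / 14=-27.93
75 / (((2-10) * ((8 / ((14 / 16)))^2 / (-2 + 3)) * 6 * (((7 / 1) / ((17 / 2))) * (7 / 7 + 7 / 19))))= -56525 / 3407872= -0.02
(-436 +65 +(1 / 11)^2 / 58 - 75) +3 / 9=-9383063 / 21054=-445.67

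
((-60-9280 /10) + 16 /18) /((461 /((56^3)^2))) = -273991261487104 /4149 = -66037903467.61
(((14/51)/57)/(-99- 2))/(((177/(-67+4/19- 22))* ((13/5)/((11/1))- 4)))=-1298990/204391870587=-0.00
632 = 632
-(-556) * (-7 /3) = -3892 /3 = -1297.33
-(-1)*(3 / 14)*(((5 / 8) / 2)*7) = 15 / 32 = 0.47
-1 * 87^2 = -7569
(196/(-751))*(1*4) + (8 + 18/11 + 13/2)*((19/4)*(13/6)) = 65437483/396528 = 165.03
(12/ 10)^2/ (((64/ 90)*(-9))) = -0.22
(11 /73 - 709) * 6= -4253.10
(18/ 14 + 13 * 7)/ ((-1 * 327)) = -646/ 2289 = -0.28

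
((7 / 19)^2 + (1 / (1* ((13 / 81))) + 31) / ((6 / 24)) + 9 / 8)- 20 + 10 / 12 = 14756723 / 112632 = 131.02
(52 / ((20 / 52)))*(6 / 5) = 4056 / 25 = 162.24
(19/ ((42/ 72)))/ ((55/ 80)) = 3648/ 77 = 47.38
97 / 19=5.11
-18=-18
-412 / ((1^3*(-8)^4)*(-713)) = 103 / 730112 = 0.00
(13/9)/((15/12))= 52/45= 1.16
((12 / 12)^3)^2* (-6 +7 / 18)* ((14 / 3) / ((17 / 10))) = -7070 / 459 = -15.40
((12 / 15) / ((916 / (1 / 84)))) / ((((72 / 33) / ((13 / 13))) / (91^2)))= 13013 / 329760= 0.04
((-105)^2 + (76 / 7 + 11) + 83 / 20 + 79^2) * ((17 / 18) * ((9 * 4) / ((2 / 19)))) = 781944563 / 140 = 5585318.31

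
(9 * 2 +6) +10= 34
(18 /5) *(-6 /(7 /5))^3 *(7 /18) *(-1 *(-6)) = -32400 /49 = -661.22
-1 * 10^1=-10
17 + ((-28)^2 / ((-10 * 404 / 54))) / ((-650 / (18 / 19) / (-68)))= 49773671 / 3118375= 15.96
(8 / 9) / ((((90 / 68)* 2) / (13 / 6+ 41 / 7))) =22916 / 8505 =2.69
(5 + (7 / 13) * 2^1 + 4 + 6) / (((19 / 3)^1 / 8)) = 264 / 13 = 20.31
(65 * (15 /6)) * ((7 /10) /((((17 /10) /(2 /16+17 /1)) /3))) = 935025 /272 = 3437.59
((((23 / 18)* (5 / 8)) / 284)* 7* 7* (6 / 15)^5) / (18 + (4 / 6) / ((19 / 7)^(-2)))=55223 / 896730000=0.00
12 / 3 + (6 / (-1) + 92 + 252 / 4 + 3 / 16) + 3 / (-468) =95585 / 624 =153.18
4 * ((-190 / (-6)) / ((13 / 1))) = 380 / 39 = 9.74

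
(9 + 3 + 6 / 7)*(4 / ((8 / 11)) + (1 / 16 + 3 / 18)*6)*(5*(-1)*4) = -12375 / 7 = -1767.86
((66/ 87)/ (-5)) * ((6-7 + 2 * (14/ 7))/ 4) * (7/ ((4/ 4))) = -231/ 290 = -0.80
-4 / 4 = -1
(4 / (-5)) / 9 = -4 / 45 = -0.09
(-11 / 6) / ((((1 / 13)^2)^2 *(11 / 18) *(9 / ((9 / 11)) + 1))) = -28561 / 4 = -7140.25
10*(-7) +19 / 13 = -891 / 13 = -68.54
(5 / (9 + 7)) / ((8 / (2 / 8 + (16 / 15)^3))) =19759 / 345600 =0.06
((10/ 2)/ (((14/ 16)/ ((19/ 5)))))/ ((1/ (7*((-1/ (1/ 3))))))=-456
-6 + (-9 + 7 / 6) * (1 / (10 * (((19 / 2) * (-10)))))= -34153 / 5700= -5.99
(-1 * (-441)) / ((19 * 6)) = 147 / 38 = 3.87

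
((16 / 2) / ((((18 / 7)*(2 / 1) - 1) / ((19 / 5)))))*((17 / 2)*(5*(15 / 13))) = 135660 / 377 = 359.84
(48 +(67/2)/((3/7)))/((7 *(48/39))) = 9841/672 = 14.64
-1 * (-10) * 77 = 770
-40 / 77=-0.52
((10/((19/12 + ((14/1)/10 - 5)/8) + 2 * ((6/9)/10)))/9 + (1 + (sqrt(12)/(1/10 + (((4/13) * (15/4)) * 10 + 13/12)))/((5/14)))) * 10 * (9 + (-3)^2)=786240 * sqrt(3)/9923 + 6420/19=475.13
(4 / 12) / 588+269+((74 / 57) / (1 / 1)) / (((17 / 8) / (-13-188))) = 83301695 / 569772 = 146.20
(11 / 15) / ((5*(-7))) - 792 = -415811 / 525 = -792.02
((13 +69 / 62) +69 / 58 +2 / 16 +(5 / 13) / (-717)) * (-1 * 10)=-5170877975 / 33518316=-154.27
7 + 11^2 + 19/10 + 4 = 1339/10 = 133.90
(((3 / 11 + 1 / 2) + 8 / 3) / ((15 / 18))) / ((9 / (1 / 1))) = 227 / 495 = 0.46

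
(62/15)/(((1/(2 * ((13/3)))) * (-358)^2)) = 403/1441845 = 0.00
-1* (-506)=506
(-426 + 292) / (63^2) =-134 / 3969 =-0.03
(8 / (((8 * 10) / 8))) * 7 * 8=224 / 5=44.80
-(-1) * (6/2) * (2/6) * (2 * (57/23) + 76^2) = 132962/23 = 5780.96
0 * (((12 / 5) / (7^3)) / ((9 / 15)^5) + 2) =0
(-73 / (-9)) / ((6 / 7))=511 / 54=9.46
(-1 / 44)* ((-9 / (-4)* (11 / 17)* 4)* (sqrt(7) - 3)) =27 / 68 - 9* sqrt(7) / 68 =0.05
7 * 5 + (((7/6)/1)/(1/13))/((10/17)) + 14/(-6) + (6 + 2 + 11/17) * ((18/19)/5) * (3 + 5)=462259/6460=71.56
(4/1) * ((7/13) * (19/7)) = 76/13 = 5.85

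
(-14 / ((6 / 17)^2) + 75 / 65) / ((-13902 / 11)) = 286319 / 3253068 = 0.09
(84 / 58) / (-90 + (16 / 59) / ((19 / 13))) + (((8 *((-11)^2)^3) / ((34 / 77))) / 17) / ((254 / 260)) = 1932629.54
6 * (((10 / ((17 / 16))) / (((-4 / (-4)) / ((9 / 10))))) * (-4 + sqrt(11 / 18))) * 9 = -31104 / 17 + 1296 * sqrt(22) / 17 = -1472.07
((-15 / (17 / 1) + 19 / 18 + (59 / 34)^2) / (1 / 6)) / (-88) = -33131 / 152592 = -0.22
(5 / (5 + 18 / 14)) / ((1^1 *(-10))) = -7 / 88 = -0.08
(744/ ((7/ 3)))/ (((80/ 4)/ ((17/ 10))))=4743/ 175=27.10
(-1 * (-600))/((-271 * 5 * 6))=-20/271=-0.07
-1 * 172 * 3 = -516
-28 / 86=-14 / 43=-0.33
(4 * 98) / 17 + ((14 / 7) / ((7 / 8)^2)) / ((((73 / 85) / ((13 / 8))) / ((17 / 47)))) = 71012168 / 2858023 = 24.85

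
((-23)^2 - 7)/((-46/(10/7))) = -2610/161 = -16.21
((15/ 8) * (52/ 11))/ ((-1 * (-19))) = 195/ 418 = 0.47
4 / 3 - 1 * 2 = -2 / 3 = -0.67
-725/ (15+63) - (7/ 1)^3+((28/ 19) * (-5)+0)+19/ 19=-531539/ 1482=-358.66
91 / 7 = 13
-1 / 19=-0.05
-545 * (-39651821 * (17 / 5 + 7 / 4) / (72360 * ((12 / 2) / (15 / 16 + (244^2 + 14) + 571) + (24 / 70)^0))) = 428232683202330017 / 278454883680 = 1537888.93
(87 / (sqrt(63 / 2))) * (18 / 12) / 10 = 2.33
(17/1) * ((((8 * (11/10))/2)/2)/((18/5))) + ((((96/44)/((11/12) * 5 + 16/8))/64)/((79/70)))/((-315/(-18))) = 12838061/1235718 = 10.39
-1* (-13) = 13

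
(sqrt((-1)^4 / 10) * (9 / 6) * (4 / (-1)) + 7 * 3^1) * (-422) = -8061.31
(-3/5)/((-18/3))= 1/10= 0.10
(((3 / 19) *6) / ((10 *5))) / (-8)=-9 / 3800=-0.00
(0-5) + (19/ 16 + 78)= 74.19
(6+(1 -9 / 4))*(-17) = -323 / 4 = -80.75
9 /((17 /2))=18 /17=1.06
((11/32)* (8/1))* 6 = 33/2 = 16.50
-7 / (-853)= 7 / 853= 0.01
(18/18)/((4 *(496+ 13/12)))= 3/5965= 0.00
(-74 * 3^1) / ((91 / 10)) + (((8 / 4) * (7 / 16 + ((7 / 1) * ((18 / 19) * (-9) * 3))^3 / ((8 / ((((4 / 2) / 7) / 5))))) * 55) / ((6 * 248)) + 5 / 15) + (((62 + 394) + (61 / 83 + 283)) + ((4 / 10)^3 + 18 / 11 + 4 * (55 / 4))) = -638435415263613657 / 282653683312000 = -2258.72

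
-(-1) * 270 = 270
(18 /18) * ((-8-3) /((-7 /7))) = 11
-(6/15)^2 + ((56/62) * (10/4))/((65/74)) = 2.41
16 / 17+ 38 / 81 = 1942 / 1377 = 1.41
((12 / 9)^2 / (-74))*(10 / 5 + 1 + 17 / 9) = -352 / 2997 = -0.12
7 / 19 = 0.37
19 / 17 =1.12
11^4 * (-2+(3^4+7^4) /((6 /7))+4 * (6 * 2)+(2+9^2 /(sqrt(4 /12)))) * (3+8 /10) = 22532499 * sqrt(3) /5+2456598749 /15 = 171578736.55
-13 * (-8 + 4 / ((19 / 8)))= 1560 / 19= 82.11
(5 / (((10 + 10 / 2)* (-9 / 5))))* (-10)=50 / 27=1.85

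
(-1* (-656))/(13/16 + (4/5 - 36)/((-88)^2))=811.93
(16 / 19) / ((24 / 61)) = 122 / 57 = 2.14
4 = 4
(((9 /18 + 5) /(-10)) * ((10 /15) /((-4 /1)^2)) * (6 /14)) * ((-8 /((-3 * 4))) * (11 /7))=-0.01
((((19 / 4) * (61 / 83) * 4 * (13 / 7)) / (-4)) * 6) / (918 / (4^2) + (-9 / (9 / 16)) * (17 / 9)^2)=-134.80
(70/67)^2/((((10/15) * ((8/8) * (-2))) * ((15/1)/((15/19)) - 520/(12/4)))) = 11025/2078407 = 0.01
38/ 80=19/ 40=0.48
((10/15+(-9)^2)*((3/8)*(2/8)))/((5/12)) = 147/8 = 18.38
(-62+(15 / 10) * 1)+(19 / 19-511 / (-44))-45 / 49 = -105223 / 2156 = -48.80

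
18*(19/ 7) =342/ 7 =48.86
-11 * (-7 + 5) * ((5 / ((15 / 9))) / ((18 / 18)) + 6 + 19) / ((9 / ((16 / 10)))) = 4928 / 45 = 109.51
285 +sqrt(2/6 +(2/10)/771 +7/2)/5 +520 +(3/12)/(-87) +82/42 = sqrt(227884470)/38550 +655243/812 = 807.34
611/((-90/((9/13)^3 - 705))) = 4783.91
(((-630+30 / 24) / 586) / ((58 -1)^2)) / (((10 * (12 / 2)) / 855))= -2515 / 534432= -0.00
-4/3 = -1.33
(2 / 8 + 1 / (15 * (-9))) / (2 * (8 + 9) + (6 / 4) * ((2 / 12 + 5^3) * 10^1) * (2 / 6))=131 / 356310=0.00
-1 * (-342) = 342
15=15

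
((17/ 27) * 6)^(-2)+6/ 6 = 1237/ 1156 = 1.07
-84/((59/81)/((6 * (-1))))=40824/59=691.93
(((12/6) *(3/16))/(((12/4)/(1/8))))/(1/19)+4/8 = 51/64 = 0.80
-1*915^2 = -837225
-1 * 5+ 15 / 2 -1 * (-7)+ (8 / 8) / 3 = 59 / 6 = 9.83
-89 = -89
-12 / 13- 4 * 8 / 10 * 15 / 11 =-756 / 143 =-5.29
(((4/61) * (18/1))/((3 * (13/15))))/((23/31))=11160/18239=0.61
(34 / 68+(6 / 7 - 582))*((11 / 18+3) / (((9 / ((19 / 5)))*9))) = -2007863 / 20412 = -98.37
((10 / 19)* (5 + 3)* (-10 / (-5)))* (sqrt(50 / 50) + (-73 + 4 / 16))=-11480 / 19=-604.21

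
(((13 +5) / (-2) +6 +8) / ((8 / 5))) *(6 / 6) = 25 / 8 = 3.12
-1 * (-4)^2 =-16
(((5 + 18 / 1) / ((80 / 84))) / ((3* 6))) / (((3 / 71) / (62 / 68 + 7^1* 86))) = 19144.12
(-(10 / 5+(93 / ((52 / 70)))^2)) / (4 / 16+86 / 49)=-519222473 / 66417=-7817.61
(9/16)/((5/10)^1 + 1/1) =3/8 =0.38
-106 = -106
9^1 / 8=9 / 8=1.12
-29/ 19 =-1.53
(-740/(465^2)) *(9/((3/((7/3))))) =-1036/43245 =-0.02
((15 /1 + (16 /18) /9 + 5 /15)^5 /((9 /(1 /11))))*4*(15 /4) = 15258789062500000 /115063885233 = 132611.45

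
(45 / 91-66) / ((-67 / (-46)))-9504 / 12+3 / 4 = -20393829 / 24388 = -836.22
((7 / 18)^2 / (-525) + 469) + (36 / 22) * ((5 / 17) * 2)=2135555591 / 4544100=469.96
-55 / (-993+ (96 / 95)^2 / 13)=6452875 / 116494509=0.06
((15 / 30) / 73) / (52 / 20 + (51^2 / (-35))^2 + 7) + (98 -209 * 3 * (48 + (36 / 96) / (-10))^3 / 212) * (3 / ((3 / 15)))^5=-106418373988216802787858125 / 429589497593856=-247721079272.82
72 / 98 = 36 / 49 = 0.73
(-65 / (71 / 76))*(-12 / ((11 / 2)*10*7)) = 2.17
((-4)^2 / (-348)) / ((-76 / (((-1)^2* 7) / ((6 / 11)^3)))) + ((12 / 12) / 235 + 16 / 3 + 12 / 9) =561921743 / 83906280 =6.70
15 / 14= 1.07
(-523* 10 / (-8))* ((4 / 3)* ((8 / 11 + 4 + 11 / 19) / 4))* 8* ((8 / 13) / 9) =632.51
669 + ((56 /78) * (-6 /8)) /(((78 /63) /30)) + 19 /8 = 890059 /1352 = 658.33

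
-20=-20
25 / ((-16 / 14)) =-175 / 8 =-21.88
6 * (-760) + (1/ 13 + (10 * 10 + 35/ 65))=-57972/ 13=-4459.38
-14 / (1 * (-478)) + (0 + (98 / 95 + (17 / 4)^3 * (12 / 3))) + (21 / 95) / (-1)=111854753 / 363280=307.90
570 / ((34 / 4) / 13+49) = 14820 / 1291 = 11.48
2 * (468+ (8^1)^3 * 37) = 38824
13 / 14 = 0.93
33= 33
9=9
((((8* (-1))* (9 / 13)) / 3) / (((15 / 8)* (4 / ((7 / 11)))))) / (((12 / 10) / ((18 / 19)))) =-336 / 2717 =-0.12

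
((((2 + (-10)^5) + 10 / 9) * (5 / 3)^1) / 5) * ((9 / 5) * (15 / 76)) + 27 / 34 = -7649249 / 646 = -11840.94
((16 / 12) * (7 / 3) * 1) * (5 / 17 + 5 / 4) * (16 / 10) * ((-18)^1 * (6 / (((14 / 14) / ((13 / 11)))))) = -183456 / 187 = -981.05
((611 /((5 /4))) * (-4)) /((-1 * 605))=9776 /3025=3.23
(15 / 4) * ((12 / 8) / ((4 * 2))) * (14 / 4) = 315 / 128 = 2.46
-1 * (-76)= 76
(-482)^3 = -111980168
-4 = -4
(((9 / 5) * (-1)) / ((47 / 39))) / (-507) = 9 / 3055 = 0.00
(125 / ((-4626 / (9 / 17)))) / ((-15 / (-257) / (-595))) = 875 / 6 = 145.83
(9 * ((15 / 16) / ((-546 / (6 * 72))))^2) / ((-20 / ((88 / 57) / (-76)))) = 120285 / 23915528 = 0.01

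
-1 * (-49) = 49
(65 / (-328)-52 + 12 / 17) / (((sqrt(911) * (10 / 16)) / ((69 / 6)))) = -6603783 * sqrt(911) / 6349670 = -31.39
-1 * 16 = -16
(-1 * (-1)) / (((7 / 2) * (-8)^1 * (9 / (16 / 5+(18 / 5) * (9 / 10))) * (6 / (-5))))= 23 / 1080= 0.02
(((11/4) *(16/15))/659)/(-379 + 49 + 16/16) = -44/3252165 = -0.00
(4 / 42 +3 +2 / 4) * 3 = 151 / 14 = 10.79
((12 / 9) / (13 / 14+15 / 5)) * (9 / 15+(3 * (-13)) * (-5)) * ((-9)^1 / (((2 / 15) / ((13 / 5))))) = -3203928 / 275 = -11650.65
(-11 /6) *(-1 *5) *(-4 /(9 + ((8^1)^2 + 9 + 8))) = -11 /27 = -0.41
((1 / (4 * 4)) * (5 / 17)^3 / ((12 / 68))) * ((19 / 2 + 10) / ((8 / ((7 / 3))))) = 11375 / 221952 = 0.05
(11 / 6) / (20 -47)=-11 / 162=-0.07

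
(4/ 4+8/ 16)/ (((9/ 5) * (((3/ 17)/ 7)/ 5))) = 2975/ 18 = 165.28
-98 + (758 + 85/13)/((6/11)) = 33895/26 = 1303.65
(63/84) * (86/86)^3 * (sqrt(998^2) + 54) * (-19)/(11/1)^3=-14991/1331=-11.26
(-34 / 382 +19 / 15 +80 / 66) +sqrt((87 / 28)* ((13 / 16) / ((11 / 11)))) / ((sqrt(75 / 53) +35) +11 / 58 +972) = -12615* sqrt(139867) / 2532105517438 +89786929* sqrt(7917) / 5064211034876 +75314 / 31515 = 2.39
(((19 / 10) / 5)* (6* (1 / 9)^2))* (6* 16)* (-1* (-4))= 2432 / 225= 10.81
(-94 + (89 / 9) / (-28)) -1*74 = -42425 / 252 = -168.35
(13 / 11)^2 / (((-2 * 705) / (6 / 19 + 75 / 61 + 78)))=-5193539 / 65912330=-0.08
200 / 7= 28.57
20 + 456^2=207956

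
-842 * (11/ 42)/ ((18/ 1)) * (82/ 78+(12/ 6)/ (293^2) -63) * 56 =3842083327544/ 90398997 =42501.39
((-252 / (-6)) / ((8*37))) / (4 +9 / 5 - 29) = -105 / 17168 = -0.01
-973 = -973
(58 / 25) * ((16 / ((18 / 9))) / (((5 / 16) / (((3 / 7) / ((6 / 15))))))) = 11136 / 175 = 63.63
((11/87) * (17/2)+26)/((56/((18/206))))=2019/47792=0.04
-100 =-100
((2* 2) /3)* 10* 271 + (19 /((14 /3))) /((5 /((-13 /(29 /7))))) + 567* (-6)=181637 /870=208.78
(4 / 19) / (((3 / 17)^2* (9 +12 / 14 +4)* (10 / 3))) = 4046 / 27645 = 0.15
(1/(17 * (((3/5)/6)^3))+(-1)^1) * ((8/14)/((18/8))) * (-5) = -73.43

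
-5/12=-0.42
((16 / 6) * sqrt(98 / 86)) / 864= 7 * sqrt(43) / 13932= 0.00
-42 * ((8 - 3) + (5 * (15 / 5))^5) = -31893960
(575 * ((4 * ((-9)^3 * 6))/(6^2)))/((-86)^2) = -139725/3698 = -37.78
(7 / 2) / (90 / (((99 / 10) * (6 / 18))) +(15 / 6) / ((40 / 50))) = 308 / 2675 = 0.12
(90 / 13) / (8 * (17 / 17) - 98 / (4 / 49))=-4 / 689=-0.01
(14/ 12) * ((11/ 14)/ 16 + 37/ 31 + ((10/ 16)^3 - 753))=-27832041/ 31744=-876.77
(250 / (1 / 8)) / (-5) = -400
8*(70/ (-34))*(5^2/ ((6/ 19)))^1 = -66500/ 51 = -1303.92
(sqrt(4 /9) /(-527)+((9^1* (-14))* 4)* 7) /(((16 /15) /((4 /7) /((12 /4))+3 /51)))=-1241053825 /1505112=-824.56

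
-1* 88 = -88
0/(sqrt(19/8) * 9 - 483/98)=0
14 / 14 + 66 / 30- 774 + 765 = -29 / 5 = -5.80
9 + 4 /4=10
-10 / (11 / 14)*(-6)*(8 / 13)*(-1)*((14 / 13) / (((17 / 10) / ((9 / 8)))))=-1058400 / 31603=-33.49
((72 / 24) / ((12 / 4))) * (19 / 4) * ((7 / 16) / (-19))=-7 / 64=-0.11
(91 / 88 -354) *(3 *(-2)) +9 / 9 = 93227 / 44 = 2118.80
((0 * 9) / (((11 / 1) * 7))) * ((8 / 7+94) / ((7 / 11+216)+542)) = 0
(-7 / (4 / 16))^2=784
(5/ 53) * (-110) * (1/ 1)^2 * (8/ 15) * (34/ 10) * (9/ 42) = -1496/ 371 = -4.03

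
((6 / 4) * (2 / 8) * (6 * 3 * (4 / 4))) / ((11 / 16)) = 108 / 11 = 9.82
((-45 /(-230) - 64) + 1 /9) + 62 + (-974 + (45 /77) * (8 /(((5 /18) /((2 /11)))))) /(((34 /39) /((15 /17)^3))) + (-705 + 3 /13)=-560266465087697 /380734988634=-1471.54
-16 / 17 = -0.94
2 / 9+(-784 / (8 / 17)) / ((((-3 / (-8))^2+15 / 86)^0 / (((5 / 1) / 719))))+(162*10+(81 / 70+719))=1054873741 / 452970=2328.79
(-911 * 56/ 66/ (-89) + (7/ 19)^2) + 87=101594660/ 1060257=95.82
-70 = -70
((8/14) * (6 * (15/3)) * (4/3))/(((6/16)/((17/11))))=21760/231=94.20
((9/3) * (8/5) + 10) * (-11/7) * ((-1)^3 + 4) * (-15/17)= 7326/119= 61.56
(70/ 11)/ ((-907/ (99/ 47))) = -630/ 42629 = -0.01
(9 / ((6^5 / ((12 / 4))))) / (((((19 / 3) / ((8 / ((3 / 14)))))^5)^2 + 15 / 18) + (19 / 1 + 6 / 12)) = 9705775651075653632 / 56837022267878623989201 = 0.00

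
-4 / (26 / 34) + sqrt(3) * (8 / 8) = -68 / 13 + sqrt(3) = -3.50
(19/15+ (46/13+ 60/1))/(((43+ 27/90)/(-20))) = -505480/16887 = -29.93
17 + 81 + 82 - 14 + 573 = 739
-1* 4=-4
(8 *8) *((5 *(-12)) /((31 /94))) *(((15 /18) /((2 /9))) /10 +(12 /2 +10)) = -5910720 /31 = -190668.39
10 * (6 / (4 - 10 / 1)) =-10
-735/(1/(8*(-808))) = 4751040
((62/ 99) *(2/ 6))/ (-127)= -62/ 37719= -0.00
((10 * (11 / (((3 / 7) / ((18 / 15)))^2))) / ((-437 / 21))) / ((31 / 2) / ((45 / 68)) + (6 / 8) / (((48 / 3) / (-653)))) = 5.77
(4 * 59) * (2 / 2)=236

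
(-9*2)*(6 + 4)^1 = -180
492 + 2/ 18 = 4429/ 9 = 492.11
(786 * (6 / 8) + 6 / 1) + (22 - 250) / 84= 8299 / 14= 592.79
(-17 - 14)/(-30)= 31/30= 1.03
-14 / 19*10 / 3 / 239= -140 / 13623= -0.01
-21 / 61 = -0.34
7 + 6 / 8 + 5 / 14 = 227 / 28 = 8.11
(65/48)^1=65/48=1.35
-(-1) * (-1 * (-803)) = 803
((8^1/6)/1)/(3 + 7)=2/15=0.13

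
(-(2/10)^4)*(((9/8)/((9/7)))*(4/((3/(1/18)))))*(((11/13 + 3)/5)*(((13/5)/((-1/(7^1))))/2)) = 49/67500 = 0.00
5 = 5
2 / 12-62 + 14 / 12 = -182 / 3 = -60.67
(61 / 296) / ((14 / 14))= 61 / 296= 0.21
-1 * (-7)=7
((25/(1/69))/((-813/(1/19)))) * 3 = -1725/5149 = -0.34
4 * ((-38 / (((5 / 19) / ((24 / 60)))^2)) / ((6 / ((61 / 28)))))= -1673596 / 13125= -127.51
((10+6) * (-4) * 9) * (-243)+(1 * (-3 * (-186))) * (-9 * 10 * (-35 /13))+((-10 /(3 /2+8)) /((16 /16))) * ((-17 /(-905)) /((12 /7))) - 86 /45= 553598717413 /2011815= 275173.77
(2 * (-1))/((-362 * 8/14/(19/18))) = 0.01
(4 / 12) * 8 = 8 / 3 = 2.67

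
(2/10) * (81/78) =27/130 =0.21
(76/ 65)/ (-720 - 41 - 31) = -19/ 12870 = -0.00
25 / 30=5 / 6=0.83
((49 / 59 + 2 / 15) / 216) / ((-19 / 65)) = -0.02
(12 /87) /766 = 0.00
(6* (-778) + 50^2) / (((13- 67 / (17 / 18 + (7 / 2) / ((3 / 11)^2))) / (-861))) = 89599104 / 557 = 160860.15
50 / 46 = 25 / 23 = 1.09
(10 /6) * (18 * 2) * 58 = 3480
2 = 2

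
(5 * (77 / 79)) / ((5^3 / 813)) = 62601 / 1975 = 31.70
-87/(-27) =29/9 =3.22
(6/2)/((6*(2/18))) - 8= -7/2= -3.50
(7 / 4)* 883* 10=30905 / 2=15452.50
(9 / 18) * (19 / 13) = 0.73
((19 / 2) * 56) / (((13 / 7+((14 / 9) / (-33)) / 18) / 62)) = 154290906 / 8675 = 17785.70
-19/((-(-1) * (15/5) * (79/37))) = -703/237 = -2.97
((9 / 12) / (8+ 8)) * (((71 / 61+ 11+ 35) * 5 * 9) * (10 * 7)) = 13593825 / 1952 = 6964.05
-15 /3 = -5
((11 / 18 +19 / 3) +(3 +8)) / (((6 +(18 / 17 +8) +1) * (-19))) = -289 / 4914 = -0.06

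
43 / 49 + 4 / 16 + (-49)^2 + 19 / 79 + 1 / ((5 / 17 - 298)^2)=2402.37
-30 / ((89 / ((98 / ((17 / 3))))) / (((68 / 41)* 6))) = -211680 / 3649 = -58.01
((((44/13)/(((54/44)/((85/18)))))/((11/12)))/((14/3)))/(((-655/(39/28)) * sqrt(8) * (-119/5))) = 55 * sqrt(2)/808794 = 0.00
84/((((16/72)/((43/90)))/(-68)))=-61404/5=-12280.80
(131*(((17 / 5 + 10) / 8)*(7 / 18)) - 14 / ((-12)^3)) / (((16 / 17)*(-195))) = -6267373 / 13478400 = -0.46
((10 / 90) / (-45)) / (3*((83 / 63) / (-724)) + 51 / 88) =-0.00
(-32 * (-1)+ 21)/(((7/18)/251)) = 239454/7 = 34207.71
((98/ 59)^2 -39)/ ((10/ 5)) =-126155/ 6962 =-18.12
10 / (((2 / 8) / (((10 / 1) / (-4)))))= -100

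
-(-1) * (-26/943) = -0.03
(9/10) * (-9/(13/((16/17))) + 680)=675612/1105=611.41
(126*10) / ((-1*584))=-315 / 146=-2.16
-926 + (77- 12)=-861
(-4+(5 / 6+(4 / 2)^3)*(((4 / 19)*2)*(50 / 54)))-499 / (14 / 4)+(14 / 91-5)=-20723581 / 140049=-147.97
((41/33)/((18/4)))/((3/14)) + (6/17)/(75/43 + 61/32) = 105384964/76083381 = 1.39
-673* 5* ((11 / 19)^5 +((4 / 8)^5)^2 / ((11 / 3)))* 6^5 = -1489436970935895 / 871586848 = -1708879.58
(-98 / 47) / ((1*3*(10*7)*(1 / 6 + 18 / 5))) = -14 / 5311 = -0.00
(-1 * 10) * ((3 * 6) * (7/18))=-70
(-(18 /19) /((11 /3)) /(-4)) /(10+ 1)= 27 /4598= 0.01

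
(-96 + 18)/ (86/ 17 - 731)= 0.11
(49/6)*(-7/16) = -343/96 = -3.57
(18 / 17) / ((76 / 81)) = 729 / 646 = 1.13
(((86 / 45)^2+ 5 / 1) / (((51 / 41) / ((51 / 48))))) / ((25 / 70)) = 20.69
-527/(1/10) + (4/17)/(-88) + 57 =-1949663/374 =-5213.00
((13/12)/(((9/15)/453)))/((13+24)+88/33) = 9815/476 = 20.62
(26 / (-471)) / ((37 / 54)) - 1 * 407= -2364731 / 5809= -407.08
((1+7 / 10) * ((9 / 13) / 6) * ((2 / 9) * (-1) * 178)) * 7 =-10591 / 195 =-54.31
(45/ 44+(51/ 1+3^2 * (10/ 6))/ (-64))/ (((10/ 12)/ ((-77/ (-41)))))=-63/ 3280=-0.02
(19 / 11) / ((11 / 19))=361 / 121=2.98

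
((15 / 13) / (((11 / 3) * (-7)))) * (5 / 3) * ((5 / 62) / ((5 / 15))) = -1125 / 62062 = -0.02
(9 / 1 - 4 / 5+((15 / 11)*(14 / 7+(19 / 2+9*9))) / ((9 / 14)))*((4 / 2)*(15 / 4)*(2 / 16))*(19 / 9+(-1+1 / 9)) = 234.22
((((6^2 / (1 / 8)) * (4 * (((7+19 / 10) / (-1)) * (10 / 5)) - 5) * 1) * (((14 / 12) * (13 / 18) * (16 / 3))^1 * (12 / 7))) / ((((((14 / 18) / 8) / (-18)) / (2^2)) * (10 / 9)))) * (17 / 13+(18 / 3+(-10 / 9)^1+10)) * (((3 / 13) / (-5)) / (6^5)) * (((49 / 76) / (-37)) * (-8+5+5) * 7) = 603780352 / 228475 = 2642.65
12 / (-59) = -12 / 59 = -0.20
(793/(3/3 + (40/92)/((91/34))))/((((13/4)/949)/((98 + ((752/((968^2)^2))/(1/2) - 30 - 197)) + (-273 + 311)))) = -100840935109103945119/5563041679712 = -18126942.22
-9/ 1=-9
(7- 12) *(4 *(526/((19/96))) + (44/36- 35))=-9060400/171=-52984.80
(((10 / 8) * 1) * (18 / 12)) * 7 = 105 / 8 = 13.12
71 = 71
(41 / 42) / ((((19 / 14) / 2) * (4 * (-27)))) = -41 / 3078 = -0.01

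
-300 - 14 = -314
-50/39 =-1.28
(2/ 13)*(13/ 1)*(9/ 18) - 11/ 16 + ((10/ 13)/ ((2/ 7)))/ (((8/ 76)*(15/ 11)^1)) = 11899/ 624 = 19.07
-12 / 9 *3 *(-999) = 3996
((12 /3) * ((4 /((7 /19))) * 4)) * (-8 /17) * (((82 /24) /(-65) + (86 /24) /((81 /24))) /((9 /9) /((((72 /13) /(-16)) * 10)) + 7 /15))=-6460912 /13923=-464.05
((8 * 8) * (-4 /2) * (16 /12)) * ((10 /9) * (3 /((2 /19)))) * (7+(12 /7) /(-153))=-121356800 /3213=-37770.56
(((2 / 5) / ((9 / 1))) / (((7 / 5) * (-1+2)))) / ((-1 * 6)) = -1 / 189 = -0.01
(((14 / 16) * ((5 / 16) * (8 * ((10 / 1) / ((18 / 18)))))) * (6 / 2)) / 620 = 105 / 992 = 0.11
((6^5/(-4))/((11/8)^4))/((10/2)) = -108.77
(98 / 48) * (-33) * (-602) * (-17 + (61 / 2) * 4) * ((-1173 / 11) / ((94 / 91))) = -165307013235 / 376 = -439646311.80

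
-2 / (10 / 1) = -1 / 5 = -0.20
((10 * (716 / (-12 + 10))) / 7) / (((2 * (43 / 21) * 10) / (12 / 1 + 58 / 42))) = -50299 / 301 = -167.11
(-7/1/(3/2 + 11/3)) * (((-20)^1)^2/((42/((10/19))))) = -4000/589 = -6.79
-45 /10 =-9 /2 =-4.50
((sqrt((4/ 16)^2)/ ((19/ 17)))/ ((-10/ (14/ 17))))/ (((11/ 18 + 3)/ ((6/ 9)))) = -21/ 6175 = -0.00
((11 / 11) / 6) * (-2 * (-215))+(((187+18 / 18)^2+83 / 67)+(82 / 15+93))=35692949 / 1005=35515.37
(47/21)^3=103823/9261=11.21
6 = 6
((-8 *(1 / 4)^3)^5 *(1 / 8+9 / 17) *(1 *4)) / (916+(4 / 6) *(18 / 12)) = -89 / 1021640704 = -0.00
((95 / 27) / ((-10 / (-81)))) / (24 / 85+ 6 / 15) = 4845 / 116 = 41.77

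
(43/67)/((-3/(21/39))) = -301/2613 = -0.12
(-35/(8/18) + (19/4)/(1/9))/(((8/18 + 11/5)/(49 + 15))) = -103680/119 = -871.26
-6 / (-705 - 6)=2 / 237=0.01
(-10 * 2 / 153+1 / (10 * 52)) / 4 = -10247 / 318240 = -0.03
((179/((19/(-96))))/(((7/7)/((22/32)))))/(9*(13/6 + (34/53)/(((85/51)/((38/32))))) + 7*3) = -8348560/599013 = -13.94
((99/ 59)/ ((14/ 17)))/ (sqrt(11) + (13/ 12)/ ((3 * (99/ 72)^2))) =-190609848/ 5369771071 + 1995905043 * sqrt(11)/ 10739542142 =0.58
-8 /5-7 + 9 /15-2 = -10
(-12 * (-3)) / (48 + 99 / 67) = 804 / 1105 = 0.73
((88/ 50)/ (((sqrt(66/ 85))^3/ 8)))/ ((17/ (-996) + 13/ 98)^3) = 1756558646739456 * sqrt(5610)/ 9872587434655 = 13326.41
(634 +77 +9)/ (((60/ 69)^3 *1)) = 109503/ 100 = 1095.03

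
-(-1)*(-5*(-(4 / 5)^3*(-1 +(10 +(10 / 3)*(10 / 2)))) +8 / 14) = 34796 / 525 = 66.28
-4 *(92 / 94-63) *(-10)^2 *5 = 5830000 / 47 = 124042.55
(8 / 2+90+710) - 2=802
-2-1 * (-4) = 2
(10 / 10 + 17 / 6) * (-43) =-989 / 6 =-164.83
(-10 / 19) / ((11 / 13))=-130 / 209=-0.62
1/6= 0.17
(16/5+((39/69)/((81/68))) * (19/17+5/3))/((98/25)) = 315860/273861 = 1.15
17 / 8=2.12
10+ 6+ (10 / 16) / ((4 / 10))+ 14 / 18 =2641 / 144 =18.34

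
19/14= 1.36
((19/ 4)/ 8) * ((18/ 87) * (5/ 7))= 285/ 3248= 0.09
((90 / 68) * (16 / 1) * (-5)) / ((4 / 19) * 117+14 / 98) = -47880 / 11203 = -4.27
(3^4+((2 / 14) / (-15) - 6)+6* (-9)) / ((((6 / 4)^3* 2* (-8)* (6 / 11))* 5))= -6061 / 42525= -0.14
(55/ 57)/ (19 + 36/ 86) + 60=571613/ 9519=60.05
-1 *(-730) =730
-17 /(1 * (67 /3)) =-51 /67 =-0.76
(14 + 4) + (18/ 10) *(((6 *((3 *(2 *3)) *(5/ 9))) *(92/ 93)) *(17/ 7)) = 60210/ 217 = 277.47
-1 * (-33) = 33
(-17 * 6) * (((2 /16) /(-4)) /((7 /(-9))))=-459 /112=-4.10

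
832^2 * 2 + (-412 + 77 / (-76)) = 105186659 / 76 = 1384034.99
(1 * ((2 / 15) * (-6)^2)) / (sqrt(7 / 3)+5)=0.74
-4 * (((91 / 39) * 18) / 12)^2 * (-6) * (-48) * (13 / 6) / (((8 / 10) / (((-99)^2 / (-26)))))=14407470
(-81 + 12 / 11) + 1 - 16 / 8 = -890 / 11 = -80.91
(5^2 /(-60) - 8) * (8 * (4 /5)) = -808 /15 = -53.87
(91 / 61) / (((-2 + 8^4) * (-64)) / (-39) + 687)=3549 / 17617349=0.00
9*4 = 36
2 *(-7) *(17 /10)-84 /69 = -2877 /115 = -25.02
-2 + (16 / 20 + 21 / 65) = -57 / 65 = -0.88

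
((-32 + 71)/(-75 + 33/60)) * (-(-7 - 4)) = -8580/1489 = -5.76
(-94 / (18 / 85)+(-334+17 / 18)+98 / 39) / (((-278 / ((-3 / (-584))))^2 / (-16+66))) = -4530425 / 342656234752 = -0.00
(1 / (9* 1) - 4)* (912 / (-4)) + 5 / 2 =889.17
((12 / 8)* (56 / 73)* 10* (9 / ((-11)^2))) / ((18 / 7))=2940 / 8833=0.33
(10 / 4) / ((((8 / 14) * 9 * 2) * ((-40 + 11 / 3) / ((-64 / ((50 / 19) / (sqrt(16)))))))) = 1064 / 1635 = 0.65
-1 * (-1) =1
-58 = -58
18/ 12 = 3/ 2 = 1.50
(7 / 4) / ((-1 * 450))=-7 / 1800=-0.00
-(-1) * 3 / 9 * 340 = 340 / 3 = 113.33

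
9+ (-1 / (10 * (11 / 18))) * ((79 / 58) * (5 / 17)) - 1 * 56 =-510473 / 10846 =-47.07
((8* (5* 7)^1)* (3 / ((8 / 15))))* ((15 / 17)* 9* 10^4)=125073529.41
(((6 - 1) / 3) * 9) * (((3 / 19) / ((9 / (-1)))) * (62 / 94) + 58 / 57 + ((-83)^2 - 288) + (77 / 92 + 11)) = 8150503195 / 82156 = 99207.64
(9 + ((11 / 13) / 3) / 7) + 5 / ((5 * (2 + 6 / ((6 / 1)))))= 853 / 91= 9.37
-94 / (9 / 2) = -188 / 9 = -20.89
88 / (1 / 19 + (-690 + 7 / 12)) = -20064 / 157175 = -0.13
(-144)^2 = 20736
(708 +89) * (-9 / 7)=-7173 / 7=-1024.71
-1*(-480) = 480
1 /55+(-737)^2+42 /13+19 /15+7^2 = 1165212296 /2145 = 543222.52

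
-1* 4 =-4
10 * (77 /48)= 385 /24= 16.04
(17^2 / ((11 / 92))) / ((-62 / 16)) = -212704 / 341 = -623.77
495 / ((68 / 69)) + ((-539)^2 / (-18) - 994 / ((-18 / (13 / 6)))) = -28491283 / 1836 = -15518.13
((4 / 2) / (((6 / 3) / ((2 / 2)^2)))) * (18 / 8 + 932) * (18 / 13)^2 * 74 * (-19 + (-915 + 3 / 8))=-83651224041 / 676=-123744414.26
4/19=0.21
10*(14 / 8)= 35 / 2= 17.50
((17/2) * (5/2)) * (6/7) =255/14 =18.21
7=7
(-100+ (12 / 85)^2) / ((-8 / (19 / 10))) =3431191 / 144500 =23.75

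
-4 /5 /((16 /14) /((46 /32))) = -161 /160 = -1.01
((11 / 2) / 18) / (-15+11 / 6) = -11 / 474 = -0.02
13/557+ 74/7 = 41309/3899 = 10.59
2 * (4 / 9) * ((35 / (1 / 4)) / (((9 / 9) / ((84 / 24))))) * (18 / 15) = 1568 / 3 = 522.67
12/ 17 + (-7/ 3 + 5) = 172/ 51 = 3.37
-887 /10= -88.70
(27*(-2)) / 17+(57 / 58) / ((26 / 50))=-16491 / 12818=-1.29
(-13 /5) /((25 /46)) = -598 /125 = -4.78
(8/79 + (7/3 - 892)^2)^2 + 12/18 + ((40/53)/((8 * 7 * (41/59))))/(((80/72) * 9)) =9634659057728436455429/15378959862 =626483139574.01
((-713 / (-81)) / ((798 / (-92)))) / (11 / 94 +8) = -3083012 / 24659397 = -0.13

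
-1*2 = -2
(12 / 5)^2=144 / 25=5.76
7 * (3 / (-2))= -21 / 2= -10.50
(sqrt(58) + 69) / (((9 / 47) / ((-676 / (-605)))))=447.06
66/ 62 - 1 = 0.06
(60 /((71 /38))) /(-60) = -38 /71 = -0.54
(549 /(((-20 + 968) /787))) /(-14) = -144021 /4424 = -32.55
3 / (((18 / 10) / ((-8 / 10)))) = -1.33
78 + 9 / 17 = 1335 / 17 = 78.53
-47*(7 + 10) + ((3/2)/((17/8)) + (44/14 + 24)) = -91767/119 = -771.15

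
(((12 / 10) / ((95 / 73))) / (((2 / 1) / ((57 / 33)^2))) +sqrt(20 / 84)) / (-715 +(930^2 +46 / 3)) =sqrt(105) / 18148207 +12483 / 7842618025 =0.00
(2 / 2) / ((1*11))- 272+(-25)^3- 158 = -176604 / 11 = -16054.91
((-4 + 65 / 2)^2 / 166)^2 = 10556001 / 440896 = 23.94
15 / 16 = 0.94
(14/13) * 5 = 70/13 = 5.38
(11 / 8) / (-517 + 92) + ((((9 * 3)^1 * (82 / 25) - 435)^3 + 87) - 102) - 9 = -88357470601091 / 2125000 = -41579986.17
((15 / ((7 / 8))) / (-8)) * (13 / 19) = -1.47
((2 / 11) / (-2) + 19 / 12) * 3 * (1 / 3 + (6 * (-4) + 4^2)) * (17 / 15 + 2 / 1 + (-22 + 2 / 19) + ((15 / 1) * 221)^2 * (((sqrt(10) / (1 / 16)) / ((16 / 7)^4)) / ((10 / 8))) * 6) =-3356298374.43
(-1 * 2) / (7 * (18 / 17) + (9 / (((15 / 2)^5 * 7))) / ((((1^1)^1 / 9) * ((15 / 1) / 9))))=-1859375 / 6890897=-0.27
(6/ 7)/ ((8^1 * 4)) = 3/ 112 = 0.03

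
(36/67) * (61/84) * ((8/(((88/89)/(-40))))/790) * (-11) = 65148/37051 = 1.76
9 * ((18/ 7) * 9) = 1458/ 7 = 208.29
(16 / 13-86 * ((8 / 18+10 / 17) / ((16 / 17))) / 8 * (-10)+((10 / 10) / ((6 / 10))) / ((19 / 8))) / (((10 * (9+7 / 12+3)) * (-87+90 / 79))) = -336858449 / 30358266120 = -0.01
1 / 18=0.06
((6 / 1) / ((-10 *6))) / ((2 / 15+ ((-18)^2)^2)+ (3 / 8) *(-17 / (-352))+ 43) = -4224 / 4436008957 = -0.00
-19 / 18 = -1.06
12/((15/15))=12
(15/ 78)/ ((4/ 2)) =5/ 52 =0.10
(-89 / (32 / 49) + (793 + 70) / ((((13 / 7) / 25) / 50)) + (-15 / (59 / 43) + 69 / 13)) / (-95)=-2850655413 / 466336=-6112.88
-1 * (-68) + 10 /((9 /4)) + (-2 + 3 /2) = 1295 /18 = 71.94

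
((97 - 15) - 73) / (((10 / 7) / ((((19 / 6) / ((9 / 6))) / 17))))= 133 / 170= 0.78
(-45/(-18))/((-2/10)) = -25/2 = -12.50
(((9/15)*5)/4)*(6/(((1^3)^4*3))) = 3/2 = 1.50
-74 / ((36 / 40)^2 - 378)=7400 / 37719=0.20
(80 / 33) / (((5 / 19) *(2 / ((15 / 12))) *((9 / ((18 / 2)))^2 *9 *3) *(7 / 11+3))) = 19 / 324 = 0.06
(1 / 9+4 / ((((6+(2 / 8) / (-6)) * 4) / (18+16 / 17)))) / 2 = 71983 / 43758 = 1.65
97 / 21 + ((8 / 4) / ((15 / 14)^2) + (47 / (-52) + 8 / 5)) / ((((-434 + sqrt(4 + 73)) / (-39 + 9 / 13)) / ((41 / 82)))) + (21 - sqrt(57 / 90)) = -sqrt(570) / 30 + 2367907*sqrt(77) / 9545745300 + 122790287519 / 4772872650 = 24.93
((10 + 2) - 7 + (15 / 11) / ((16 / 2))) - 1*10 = -425 / 88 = -4.83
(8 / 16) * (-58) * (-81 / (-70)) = -33.56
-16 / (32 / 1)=-1 / 2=-0.50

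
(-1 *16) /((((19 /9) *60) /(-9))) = 108 /95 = 1.14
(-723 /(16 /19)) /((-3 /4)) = 4579 /4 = 1144.75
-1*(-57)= 57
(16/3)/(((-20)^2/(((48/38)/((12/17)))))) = 34/1425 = 0.02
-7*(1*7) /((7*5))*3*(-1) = 21 /5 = 4.20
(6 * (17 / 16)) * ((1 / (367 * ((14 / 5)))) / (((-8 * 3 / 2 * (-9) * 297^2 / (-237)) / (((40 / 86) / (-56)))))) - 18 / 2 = -235731289690201 / 26192365524864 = -9.00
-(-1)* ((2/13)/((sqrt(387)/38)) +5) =76* sqrt(43)/1677 +5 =5.30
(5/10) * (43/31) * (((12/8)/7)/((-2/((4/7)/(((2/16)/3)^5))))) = -513589248/1519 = -338110.10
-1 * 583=-583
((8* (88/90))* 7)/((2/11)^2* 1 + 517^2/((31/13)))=9242464/18920057445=0.00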